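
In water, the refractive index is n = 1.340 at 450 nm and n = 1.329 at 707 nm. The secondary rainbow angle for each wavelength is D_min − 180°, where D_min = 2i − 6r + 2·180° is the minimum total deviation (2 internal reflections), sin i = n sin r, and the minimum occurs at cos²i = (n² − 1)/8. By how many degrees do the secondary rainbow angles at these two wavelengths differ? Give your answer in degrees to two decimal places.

2.87°

At 450 nm (n = 1.340): cos²i = 0.09945 → i = 71.618°, r = 45.088°, D_min = 232.709°, rainbow angle = 52.709°.
At 707 nm (n = 1.329): cos²i = 0.09578 → i = 71.972°, r = 45.685°, D_min = 229.837°, rainbow angle = 49.837°.
Angular width = |52.709° − 49.837°| = 2.872°.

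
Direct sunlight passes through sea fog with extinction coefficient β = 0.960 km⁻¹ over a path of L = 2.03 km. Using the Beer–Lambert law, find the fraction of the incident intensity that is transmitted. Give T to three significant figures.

τ = β·L = 0.960 × 2.03 = 1.9488.
T = exp(−1.9488) = 0.1424.

0.142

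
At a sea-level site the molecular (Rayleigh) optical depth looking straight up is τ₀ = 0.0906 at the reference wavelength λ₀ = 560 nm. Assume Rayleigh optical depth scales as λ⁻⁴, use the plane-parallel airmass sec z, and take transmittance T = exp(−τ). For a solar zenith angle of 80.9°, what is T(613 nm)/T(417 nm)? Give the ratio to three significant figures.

Airmass: sec 80.9° = 6.3228.
τ(613 nm) = 0.0906 × (560/613)⁴ × 6.3228 = 0.0906 × 0.6965 × 6.3228 = 0.3990.
τ(417 nm) = 0.0906 × (560/417)⁴ × 6.3228 = 0.0906 × 3.2524 × 6.3228 = 1.8631.
T(613)/T(417) = exp(τ_B − τ_A) = exp(1.4642) = 4.3239.

4.32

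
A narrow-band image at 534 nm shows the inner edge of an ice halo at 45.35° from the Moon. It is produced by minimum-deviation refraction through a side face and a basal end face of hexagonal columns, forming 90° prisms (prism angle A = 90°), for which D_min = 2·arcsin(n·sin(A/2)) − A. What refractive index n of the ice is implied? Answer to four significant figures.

1.308

Rearranging: n = sin((D_min + A)/2) / sin(A/2).
(D_min + A)/2 = (45.35° + 90°)/2 = 67.675°.
n = sin 67.675° / sin 45° = 0.9250 / 0.7071 = 1.3082.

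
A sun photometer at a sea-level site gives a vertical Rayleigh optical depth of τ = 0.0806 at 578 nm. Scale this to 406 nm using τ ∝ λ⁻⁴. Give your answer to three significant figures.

τ(406 nm) = τ(578 nm) × (578/406)⁴ = 0.0806 × (1.4236)⁴ = 0.0806 × 4.1078 = 0.3311.

0.331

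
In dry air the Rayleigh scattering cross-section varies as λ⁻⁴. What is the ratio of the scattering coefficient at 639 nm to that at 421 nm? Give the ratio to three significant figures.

0.188

Rayleigh scattering ∝ λ⁻⁴, so the ratio of coefficients is the inverse fourth power of the wavelength ratio.
σ(639)/σ(421) = (421/639)⁴ = (0.6588)⁴ = 0.1884.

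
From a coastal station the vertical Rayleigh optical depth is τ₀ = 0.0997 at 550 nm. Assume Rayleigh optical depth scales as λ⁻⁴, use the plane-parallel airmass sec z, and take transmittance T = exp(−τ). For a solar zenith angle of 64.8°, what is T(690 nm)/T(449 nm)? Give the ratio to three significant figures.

Airmass: sec 64.8° = 2.3486.
τ(690 nm) = 0.0997 × (550/690)⁴ × 2.3486 = 0.0997 × 0.4037 × 2.3486 = 0.0945.
τ(449 nm) = 0.0997 × (550/449)⁴ × 2.3486 = 0.0997 × 2.2515 × 2.3486 = 0.5272.
T(690)/T(449) = exp(τ_B − τ_A) = exp(0.4327) = 1.5414.

1.54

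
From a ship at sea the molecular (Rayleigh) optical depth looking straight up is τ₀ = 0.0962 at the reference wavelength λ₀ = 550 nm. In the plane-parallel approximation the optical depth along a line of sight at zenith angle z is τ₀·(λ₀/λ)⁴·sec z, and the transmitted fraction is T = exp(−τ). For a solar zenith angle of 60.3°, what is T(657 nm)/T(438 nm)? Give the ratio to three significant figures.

Airmass: sec 60.3° = 2.0183.
τ(657 nm) = 0.0962 × (550/657)⁴ × 2.0183 = 0.0962 × 0.4911 × 2.0183 = 0.0954.
τ(438 nm) = 0.0962 × (550/438)⁴ × 2.0183 = 0.0962 × 2.4863 × 2.0183 = 0.4827.
T(657)/T(438) = exp(τ_B − τ_A) = exp(0.3874) = 1.4731.

1.47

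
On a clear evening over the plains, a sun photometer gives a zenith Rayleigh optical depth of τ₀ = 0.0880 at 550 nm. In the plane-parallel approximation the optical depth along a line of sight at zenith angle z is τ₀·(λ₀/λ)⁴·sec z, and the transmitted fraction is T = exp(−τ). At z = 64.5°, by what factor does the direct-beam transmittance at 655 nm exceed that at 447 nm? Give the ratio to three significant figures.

Airmass: sec 64.5° = 2.3228.
τ(655 nm) = 0.0880 × (550/655)⁴ × 2.3228 = 0.0880 × 0.4971 × 2.3228 = 0.1016.
τ(447 nm) = 0.0880 × (550/447)⁴ × 2.3228 = 0.0880 × 2.2920 × 2.3228 = 0.4685.
T(655)/T(447) = exp(τ_B − τ_A) = exp(0.3669) = 1.4432.

1.44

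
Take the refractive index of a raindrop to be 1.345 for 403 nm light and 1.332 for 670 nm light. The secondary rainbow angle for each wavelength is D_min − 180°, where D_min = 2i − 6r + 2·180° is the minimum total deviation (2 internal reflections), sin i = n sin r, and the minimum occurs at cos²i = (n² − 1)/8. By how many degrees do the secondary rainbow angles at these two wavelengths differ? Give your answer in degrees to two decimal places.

At 403 nm (n = 1.345): cos²i = 0.10113 → i = 71.458°, r = 44.821°, D_min = 233.987°, rainbow angle = 53.987°.
At 670 nm (n = 1.332): cos²i = 0.09678 → i = 71.875°, r = 45.520°, D_min = 230.628°, rainbow angle = 50.628°.
Angular width = |53.987° − 50.628°| = 3.359°.

3.36°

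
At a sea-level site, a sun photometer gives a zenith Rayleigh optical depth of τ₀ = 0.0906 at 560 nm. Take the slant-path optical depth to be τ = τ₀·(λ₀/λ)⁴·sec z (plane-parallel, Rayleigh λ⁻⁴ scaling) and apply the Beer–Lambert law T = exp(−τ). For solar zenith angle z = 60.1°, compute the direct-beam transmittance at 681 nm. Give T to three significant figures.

0.920

sec 60.1° = 2.0061.
τ = 0.0906 × (560/681)⁴ × 2.0061 = 0.0906 × 0.4573 × 2.0061 = 0.0831.
T = exp(−0.0831) = 0.9203.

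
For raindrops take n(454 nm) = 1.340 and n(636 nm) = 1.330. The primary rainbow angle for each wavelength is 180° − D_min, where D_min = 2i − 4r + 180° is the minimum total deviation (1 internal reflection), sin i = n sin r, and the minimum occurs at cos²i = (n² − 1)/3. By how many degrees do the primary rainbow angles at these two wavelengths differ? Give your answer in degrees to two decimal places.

1.45°

At 454 nm (n = 1.340): cos²i = 0.26520 → i = 59.004°, r = 39.770°, D_min = 138.929°, rainbow angle = 41.071°.
At 636 nm (n = 1.330): cos²i = 0.25630 → i = 59.585°, r = 40.422°, D_min = 137.484°, rainbow angle = 42.516°.
Angular width = |41.071° − 42.516°| = 1.445°.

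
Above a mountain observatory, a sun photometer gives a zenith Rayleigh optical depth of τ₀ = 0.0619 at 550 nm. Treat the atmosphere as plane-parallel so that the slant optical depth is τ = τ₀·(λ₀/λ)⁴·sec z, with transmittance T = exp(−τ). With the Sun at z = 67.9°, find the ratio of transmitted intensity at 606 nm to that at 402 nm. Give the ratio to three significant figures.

1.59

Airmass: sec 67.9° = 2.6580.
τ(606 nm) = 0.0619 × (550/606)⁴ × 2.6580 = 0.0619 × 0.6785 × 2.6580 = 0.1116.
τ(402 nm) = 0.0619 × (550/402)⁴ × 2.6580 = 0.0619 × 3.5039 × 2.6580 = 0.5765.
T(606)/T(402) = exp(τ_B − τ_A) = exp(0.4649) = 1.5918.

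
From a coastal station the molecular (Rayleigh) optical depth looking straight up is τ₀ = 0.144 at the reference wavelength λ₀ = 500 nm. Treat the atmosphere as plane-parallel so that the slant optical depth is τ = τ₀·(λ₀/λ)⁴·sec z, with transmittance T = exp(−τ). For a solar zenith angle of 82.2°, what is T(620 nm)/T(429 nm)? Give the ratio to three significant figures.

Airmass: sec 82.2° = 7.3684.
τ(620 nm) = 0.144 × (500/620)⁴ × 7.3684 = 0.144 × 0.4230 × 7.3684 = 0.4488.
τ(429 nm) = 0.144 × (500/429)⁴ × 7.3684 = 0.144 × 1.8452 × 7.3684 = 1.9579.
T(620)/T(429) = exp(τ_B − τ_A) = exp(1.5091) = 4.5226.

4.52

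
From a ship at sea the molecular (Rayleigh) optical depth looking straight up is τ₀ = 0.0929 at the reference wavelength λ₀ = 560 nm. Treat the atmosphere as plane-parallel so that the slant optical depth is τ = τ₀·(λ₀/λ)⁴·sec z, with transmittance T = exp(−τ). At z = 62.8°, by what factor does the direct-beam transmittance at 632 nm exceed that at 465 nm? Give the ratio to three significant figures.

Airmass: sec 62.8° = 2.1877.
τ(632 nm) = 0.0929 × (560/632)⁴ × 2.1877 = 0.0929 × 0.6164 × 2.1877 = 0.1253.
τ(465 nm) = 0.0929 × (560/465)⁴ × 2.1877 = 0.0929 × 2.1035 × 2.1877 = 0.4275.
T(632)/T(465) = exp(τ_B − τ_A) = exp(0.3022) = 1.3529.

1.35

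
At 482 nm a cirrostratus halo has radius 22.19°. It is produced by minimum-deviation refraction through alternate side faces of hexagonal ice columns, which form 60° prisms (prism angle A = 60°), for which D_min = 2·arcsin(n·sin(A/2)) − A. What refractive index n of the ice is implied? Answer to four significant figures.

1.315

Rearranging: n = sin((D_min + A)/2) / sin(A/2).
(D_min + A)/2 = (22.19° + 60°)/2 = 41.095°.
n = sin 41.095° / sin 30° = 0.6573 / 0.5000 = 1.3146.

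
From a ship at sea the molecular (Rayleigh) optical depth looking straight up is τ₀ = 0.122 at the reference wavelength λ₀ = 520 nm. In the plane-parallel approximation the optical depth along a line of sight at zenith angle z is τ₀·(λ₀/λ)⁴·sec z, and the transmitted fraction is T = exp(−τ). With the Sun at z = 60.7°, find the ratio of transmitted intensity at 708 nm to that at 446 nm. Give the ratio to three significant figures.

1.47

Airmass: sec 60.7° = 2.0434.
τ(708 nm) = 0.122 × (520/708)⁴ × 2.0434 = 0.122 × 0.2910 × 2.0434 = 0.0725.
τ(446 nm) = 0.122 × (520/446)⁴ × 2.0434 = 0.122 × 1.8479 × 2.0434 = 0.4607.
T(708)/T(446) = exp(τ_B − τ_A) = exp(0.3881) = 1.4742.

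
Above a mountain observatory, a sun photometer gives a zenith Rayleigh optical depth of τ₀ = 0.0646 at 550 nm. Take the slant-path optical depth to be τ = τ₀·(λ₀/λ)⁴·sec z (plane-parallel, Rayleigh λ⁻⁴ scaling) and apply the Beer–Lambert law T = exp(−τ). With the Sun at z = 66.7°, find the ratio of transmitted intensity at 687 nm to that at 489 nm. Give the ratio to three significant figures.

1.21

Airmass: sec 66.7° = 2.5282.
τ(687 nm) = 0.0646 × (550/687)⁴ × 2.5282 = 0.0646 × 0.4108 × 2.5282 = 0.0671.
τ(489 nm) = 0.0646 × (550/489)⁴ × 2.5282 = 0.0646 × 1.6004 × 2.5282 = 0.2614.
T(687)/T(489) = exp(τ_B − τ_A) = exp(0.1943) = 1.2144.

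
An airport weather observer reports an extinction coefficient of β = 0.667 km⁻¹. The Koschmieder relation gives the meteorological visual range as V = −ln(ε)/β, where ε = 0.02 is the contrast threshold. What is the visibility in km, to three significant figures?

5.87 km

V = −ln(0.02) / 0.667 = 3.912 / 0.667 = 5.8651 km.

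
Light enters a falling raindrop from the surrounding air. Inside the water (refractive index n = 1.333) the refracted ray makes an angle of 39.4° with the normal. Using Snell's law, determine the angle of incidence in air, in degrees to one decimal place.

57.8°

Snell: sin θ_i = n · sin θ_r = 1.333 × sin 39.4° = 1.333 × 0.6347 = 0.8461.
θ_i = arcsin(0.8461) = 57.79°.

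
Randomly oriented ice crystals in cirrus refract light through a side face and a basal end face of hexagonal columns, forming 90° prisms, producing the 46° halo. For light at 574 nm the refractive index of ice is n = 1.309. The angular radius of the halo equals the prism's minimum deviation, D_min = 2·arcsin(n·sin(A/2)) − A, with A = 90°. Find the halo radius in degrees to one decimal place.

n·sin(A/2) = 1.309 × sin 45° = 1.309 × 0.7071 = 0.9256.
D_min = 2·arcsin(0.9256) − 90° = 2 × 67.759° − 90° = 45.519°.

45.5°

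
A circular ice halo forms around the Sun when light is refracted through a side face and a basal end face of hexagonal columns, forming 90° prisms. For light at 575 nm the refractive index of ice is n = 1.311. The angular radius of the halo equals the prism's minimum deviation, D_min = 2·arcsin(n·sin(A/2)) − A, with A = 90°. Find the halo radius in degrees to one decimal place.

45.9°

n·sin(A/2) = 1.311 × sin 45° = 1.311 × 0.7071 = 0.9270.
D_min = 2·arcsin(0.9270) − 90° = 2 × 67.974° − 90° = 45.949°.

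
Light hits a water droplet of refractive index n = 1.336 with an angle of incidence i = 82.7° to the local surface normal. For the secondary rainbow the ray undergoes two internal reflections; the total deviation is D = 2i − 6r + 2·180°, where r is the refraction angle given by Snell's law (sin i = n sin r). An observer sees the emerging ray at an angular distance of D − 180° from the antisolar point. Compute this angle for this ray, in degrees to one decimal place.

57.8°

sin r = sin 82.7° / 1.336 = 0.9919/1.336 = 0.7424; r = 47.94°.
D = 2·82.7° − 6·47.94° + 2·180° = 165.40° − 287.64° + 360° = 237.76°.
Angle from antisolar point = D − 180° = 57.76°.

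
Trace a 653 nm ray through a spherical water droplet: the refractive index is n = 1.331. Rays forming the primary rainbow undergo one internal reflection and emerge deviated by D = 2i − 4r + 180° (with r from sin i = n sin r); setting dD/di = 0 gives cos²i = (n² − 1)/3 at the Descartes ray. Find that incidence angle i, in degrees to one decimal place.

59.5°

cos²i = (1.331² − 1)/3 = (1.77156 − 1)/3 = 0.25719.
cos i = 0.50714, so i = 59.527°.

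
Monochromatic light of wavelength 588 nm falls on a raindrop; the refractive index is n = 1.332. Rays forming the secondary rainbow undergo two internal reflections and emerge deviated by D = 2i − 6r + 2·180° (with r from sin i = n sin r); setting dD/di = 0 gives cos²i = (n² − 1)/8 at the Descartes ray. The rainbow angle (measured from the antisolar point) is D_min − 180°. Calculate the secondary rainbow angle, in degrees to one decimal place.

50.6°

cos²i = (1.77422 − 1)/8 = 0.09678; i = arccos(0.31109) = 71.875°.
sin r = sin 71.875°/1.332 = 0.71350; r = 45.520°.
D_min = 2·71.875° − 6·45.520° + 360° = 230.628°.
Rainbow angle = D_min − 180° = 50.628°.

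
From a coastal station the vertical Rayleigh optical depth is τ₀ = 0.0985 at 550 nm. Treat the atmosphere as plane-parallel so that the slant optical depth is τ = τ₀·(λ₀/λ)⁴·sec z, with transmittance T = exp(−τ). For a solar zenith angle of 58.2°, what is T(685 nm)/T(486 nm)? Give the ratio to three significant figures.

Airmass: sec 58.2° = 1.8977.
τ(685 nm) = 0.0985 × (550/685)⁴ × 1.8977 = 0.0985 × 0.4156 × 1.8977 = 0.0777.
τ(486 nm) = 0.0985 × (550/486)⁴ × 1.8977 = 0.0985 × 1.6402 × 1.8977 = 0.3066.
T(685)/T(486) = exp(τ_B − τ_A) = exp(0.2289) = 1.2572.

1.26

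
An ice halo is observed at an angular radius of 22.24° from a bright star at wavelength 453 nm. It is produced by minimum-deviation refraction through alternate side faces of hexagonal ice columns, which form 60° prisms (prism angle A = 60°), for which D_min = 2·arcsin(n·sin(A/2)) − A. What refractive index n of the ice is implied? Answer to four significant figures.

Rearranging: n = sin((D_min + A)/2) / sin(A/2).
(D_min + A)/2 = (22.24° + 60°)/2 = 41.120°.
n = sin 41.120° / sin 30° = 0.6576 / 0.5000 = 1.3153.

1.315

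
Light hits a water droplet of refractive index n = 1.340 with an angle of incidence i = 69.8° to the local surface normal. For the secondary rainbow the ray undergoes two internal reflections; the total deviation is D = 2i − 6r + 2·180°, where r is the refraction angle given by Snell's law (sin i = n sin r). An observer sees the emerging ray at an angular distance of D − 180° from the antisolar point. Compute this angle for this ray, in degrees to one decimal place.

sin r = sin 69.8° / 1.340 = 0.9385/1.340 = 0.7004; r = 44.46°.
D = 2·69.8° − 6·44.46° + 2·180° = 139.60° − 266.74° + 360° = 232.86°.
Angle from antisolar point = D − 180° = 52.86°.

52.9°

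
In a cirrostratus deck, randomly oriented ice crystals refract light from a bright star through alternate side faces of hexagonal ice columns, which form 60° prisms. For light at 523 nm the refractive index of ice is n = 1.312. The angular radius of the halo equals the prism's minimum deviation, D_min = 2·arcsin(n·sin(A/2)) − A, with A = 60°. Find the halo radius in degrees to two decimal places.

n·sin(A/2) = 1.312 × sin 30° = 1.312 × 0.5000 = 0.6560.
D_min = 2·arcsin(0.6560) − 60° = 2 × 40.996° − 60° = 21.991°.

21.99°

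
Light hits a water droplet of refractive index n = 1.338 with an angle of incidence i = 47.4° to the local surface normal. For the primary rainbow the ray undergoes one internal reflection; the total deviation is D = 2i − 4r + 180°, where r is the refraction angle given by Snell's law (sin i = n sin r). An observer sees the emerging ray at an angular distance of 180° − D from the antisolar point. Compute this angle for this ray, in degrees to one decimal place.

sin r = sin 47.4° / 1.338 = 0.7361/1.338 = 0.5501; r = 33.38°.
D = 2·47.4° − 4·33.38° + 180° = 94.80° − 133.51° + 180° = 141.29°.
Angle from antisolar point = 180° − D = 38.71°.

38.7°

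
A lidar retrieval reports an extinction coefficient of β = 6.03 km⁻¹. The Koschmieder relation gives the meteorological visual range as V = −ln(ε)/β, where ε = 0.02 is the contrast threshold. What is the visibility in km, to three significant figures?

V = −ln(0.02) / 6.03 = 3.912 / 6.03 = 0.6488 km.

0.649 km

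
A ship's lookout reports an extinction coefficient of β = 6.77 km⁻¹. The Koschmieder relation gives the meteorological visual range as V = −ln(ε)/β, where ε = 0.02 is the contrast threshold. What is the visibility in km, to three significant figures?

0.578 km

V = −ln(0.02) / 6.77 = 3.912 / 6.77 = 0.5778 km.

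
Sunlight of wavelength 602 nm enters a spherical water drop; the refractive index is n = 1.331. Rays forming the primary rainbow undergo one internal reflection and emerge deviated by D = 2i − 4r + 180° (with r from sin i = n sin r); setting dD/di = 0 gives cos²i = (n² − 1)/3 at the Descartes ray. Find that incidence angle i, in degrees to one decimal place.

59.5°

cos²i = (1.331² − 1)/3 = (1.77156 − 1)/3 = 0.25719.
cos i = 0.50714, so i = 59.527°.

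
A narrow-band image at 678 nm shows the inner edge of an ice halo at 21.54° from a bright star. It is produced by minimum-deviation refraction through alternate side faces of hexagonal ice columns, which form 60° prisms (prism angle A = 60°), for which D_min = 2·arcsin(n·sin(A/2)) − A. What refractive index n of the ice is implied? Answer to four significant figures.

Rearranging: n = sin((D_min + A)/2) / sin(A/2).
(D_min + A)/2 = (21.54° + 60°)/2 = 40.770°.
n = sin 40.770° / sin 30° = 0.6530 / 0.5000 = 1.3060.

1.306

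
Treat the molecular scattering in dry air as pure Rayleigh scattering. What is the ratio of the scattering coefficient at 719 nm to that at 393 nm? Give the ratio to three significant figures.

0.0893

Rayleigh scattering ∝ λ⁻⁴, so the ratio of coefficients is the inverse fourth power of the wavelength ratio.
σ(719)/σ(393) = (393/719)⁴ = (0.5466)⁴ = 0.08926.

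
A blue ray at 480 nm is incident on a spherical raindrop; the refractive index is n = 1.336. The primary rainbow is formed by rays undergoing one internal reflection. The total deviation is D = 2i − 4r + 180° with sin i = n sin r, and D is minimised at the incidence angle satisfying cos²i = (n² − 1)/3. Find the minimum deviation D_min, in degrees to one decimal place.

cos²i = (1.78490 − 1)/3 = 0.26163; i = arccos(0.51150) = 59.236°.
sin r = sin 59.236°/1.336 = 0.64318; r = 40.029°.
D_min = 2·59.236° − 4·40.029° + 180° = 138.356°.

138.4°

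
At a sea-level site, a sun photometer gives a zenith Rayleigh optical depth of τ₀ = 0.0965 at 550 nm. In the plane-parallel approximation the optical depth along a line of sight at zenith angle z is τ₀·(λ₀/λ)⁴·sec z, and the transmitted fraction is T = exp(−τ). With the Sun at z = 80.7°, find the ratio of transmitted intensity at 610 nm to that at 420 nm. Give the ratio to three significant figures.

Airmass: sec 80.7° = 6.1880.
τ(610 nm) = 0.0965 × (550/610)⁴ × 6.1880 = 0.0965 × 0.6609 × 6.1880 = 0.3946.
τ(420 nm) = 0.0965 × (550/420)⁴ × 6.1880 = 0.0965 × 2.9407 × 6.1880 = 1.7560.
T(610)/T(420) = exp(τ_B − τ_A) = exp(1.3614) = 3.9015.

3.90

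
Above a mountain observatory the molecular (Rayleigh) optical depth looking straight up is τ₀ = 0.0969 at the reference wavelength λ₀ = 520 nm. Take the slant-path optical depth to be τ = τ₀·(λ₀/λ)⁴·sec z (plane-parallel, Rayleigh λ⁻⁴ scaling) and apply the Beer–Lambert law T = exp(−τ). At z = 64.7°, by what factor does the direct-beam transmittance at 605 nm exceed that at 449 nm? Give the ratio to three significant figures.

Airmass: sec 64.7° = 2.3400.
τ(605 nm) = 0.0969 × (520/605)⁴ × 2.3400 = 0.0969 × 0.5457 × 2.3400 = 0.1237.
τ(449 nm) = 0.0969 × (520/449)⁴ × 2.3400 = 0.0969 × 1.7990 × 2.3400 = 0.4079.
T(605)/T(449) = exp(τ_B − τ_A) = exp(0.2842) = 1.3286.

1.33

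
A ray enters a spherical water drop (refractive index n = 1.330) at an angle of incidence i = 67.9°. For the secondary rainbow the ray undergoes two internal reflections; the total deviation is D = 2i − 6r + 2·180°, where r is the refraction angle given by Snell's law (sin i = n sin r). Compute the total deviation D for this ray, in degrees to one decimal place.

sin r = sin 67.9° / 1.330 = 0.9265/1.330 = 0.6966; r = 44.16°.
D = 2·67.9° − 6·44.16° + 2·180° = 135.80° − 264.95° + 360° = 230.85°.

230.9°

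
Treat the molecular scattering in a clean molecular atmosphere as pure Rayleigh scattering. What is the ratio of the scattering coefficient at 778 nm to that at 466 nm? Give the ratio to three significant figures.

Rayleigh scattering ∝ λ⁻⁴, so the ratio of coefficients is the inverse fourth power of the wavelength ratio.
σ(778)/σ(466) = (466/778)⁴ = (0.5990)⁴ = 0.1287.

0.129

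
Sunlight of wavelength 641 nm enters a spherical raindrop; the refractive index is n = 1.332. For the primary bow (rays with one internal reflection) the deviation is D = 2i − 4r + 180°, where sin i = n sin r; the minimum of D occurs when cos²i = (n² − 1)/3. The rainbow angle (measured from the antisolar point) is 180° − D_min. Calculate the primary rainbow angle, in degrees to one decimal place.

cos²i = (1.77422 − 1)/3 = 0.25807; i = arccos(0.50801) = 59.469°.
sin r = sin 59.469°/1.332 = 0.64666; r = 40.290°.
D_min = 2·59.469° − 4·40.290° + 180° = 137.776°.
Rainbow angle = 180° − D_min = 42.224°.

42.2°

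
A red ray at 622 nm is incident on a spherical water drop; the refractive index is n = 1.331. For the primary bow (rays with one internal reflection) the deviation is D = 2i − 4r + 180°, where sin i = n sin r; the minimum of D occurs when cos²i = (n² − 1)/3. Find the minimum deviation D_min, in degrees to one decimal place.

cos²i = (1.77156 − 1)/3 = 0.25719; i = arccos(0.50714) = 59.527°.
sin r = sin 59.527°/1.331 = 0.64753; r = 40.356°.
D_min = 2·59.527° − 4·40.356° + 180° = 137.630°.

137.6°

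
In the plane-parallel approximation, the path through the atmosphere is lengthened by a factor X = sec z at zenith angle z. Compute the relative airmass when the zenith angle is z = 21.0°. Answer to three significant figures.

1.07

X = sec z = 1/cos 21.0° = 1/0.9336 = 1.0711.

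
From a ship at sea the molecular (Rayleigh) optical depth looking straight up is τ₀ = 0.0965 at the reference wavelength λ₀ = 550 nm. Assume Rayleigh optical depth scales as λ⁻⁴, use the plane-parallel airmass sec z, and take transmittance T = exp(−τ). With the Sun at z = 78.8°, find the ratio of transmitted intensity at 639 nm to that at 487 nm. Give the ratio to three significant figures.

1.71

Airmass: sec 78.8° = 5.1484.
τ(639 nm) = 0.0965 × (550/639)⁴ × 5.1484 = 0.0965 × 0.5488 × 5.1484 = 0.2727.
τ(487 nm) = 0.0965 × (550/487)⁴ × 5.1484 = 0.0965 × 1.6268 × 5.1484 = 0.8082.
T(639)/T(487) = exp(τ_B − τ_A) = exp(0.5356) = 1.7084.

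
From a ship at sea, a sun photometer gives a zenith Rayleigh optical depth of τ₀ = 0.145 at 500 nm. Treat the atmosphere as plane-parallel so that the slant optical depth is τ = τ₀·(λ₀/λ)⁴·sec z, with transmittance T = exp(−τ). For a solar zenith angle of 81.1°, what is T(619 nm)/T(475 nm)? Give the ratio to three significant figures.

2.12

Airmass: sec 81.1° = 6.4637.
τ(619 nm) = 0.145 × (500/619)⁴ × 6.4637 = 0.145 × 0.4257 × 6.4637 = 0.3990.
τ(475 nm) = 0.145 × (500/475)⁴ × 6.4637 = 0.145 × 1.2277 × 6.4637 = 1.1507.
T(619)/T(475) = exp(τ_B − τ_A) = exp(0.7517) = 2.1206.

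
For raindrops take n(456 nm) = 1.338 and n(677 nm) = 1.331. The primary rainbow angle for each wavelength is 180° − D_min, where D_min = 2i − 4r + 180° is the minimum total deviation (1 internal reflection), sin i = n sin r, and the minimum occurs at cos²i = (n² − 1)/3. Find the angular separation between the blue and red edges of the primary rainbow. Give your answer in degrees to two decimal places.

1.01°

At 456 nm (n = 1.338): cos²i = 0.26341 → i = 59.120°, r = 39.899°, D_min = 138.643°, rainbow angle = 41.357°.
At 677 nm (n = 1.331): cos²i = 0.25719 → i = 59.527°, r = 40.356°, D_min = 137.630°, rainbow angle = 42.370°.
Angular width = |41.357° − 42.370°| = 1.013°.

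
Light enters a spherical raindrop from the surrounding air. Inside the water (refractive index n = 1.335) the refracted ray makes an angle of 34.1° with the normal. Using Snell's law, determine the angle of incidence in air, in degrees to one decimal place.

Snell: sin θ_i = n · sin θ_r = 1.335 × sin 34.1° = 1.335 × 0.5606 = 0.7485.
θ_i = arcsin(0.7485) = 48.46°.

48.5°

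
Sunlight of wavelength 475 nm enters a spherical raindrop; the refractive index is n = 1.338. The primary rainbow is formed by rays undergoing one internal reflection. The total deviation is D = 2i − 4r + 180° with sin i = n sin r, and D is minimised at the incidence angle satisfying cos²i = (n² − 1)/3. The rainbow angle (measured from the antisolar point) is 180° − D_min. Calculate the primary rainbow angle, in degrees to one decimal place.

cos²i = (1.79024 − 1)/3 = 0.26341; i = arccos(0.51324) = 59.120°.
sin r = sin 59.120°/1.338 = 0.64144; r = 39.899°.
D_min = 2·59.120° − 4·39.899° + 180° = 138.643°.
Rainbow angle = 180° − D_min = 41.357°.

41.4°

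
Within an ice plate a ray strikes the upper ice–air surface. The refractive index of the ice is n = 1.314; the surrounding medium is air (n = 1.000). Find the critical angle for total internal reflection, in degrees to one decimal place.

sin θ_c = n_air / n = 1.000 / 1.314 = 0.7610.
θ_c = arcsin(0.7610) = 49.56°.

49.6°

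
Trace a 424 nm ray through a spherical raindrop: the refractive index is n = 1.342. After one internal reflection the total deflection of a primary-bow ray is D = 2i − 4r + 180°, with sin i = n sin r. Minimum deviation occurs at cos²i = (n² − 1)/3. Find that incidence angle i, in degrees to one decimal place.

58.9°

cos²i = (1.342² − 1)/3 = (1.80096 − 1)/3 = 0.26699.
cos i = 0.51671, so i = 58.888°.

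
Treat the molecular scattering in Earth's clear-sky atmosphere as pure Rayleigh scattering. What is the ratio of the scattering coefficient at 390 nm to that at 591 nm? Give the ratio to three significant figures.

Rayleigh scattering ∝ λ⁻⁴, so the ratio of coefficients is the inverse fourth power of the wavelength ratio.
σ(390)/σ(591) = (591/390)⁴ = (1.5154)⁴ = 5.273.

5.27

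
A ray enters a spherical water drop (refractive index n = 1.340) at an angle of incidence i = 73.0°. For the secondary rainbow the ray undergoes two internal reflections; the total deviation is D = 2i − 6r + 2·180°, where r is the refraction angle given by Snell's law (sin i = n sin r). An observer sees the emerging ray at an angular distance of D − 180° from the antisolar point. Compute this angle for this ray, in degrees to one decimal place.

52.8°

sin r = sin 73.0° / 1.340 = 0.9563/1.340 = 0.7137; r = 45.53°.
D = 2·73.0° − 6·45.53° + 2·180° = 146.00° − 273.20° + 360° = 232.80°.
Angle from antisolar point = D − 180° = 52.80°.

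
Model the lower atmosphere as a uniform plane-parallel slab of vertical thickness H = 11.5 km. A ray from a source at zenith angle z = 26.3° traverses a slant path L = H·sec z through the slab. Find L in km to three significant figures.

sec z = 1/cos 26.3° = 1.1155.
L = 11.5 × 1.1155 = 12.828 km.

12.8 km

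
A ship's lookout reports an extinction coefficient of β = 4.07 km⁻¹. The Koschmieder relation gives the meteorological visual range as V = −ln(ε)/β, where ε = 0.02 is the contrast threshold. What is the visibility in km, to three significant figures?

V = −ln(0.02) / 4.07 = 3.912 / 4.07 = 0.9612 km.

0.961 km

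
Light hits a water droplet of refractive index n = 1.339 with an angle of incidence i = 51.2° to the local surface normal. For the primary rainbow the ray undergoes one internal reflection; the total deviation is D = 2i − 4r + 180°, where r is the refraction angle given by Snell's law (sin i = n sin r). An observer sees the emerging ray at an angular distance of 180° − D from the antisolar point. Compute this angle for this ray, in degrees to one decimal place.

sin r = sin 51.2° / 1.339 = 0.7793/1.339 = 0.5820; r = 35.59°.
D = 2·51.2° − 4·35.59° + 180° = 102.40° − 142.37° + 180° = 140.03°.
Angle from antisolar point = 180° − D = 39.97°.

40.0°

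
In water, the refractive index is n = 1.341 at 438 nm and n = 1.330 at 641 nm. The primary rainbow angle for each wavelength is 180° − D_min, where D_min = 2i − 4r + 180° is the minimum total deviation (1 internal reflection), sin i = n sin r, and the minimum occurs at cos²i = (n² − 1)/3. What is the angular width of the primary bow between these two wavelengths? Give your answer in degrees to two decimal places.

At 438 nm (n = 1.341): cos²i = 0.26609 → i = 58.946°, r = 39.705°, D_min = 139.071°, rainbow angle = 40.929°.
At 641 nm (n = 1.330): cos²i = 0.25630 → i = 59.585°, r = 40.422°, D_min = 137.484°, rainbow angle = 42.516°.
Angular width = |40.929° − 42.516°| = 1.588°.

1.59°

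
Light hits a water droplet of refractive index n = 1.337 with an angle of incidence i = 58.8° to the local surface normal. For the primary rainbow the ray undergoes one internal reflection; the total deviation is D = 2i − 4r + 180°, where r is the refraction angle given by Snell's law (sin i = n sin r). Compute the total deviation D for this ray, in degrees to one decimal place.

138.5°

sin r = sin 58.8° / 1.337 = 0.8554/1.337 = 0.6398; r = 39.77°.
D = 2·58.8° − 4·39.77° + 180° = 117.60° − 159.10° + 180° = 138.50°.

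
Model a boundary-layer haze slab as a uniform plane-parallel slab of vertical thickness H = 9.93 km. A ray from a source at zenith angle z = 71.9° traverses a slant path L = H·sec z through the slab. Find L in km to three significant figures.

sec z = 1/cos 71.9° = 3.2188.
L = 9.93 × 3.2188 = 31.963 km.

32.0 km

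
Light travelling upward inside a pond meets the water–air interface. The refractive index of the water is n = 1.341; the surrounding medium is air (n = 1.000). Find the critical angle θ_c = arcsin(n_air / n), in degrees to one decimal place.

sin θ_c = n_air / n = 1.000 / 1.341 = 0.7457.
θ_c = arcsin(0.7457) = 48.22°.

48.2°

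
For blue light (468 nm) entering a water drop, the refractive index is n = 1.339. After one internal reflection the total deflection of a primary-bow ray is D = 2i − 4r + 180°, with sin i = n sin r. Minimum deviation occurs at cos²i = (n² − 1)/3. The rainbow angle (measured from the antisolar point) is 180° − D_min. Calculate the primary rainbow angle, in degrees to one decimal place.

41.2°

cos²i = (1.79292 − 1)/3 = 0.26431; i = arccos(0.51411) = 59.062°.
sin r = sin 59.062°/1.339 = 0.64057; r = 39.834°.
D_min = 2·59.062° − 4·39.834° + 180° = 138.786°.
Rainbow angle = 180° − D_min = 41.214°.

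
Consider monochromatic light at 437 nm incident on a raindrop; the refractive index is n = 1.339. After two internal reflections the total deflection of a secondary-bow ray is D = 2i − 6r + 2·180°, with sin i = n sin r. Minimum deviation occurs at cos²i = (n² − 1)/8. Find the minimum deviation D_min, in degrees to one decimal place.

232.5°

cos²i = (1.79292 − 1)/8 = 0.09912; i = arccos(0.31483) = 71.650°.
sin r = sin 71.650°/1.339 = 0.70885; r = 45.141°.
D_min = 2·71.650° − 6·45.141° + 360° = 232.451°.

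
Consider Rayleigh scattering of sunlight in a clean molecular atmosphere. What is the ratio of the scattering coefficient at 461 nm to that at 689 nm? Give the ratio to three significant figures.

Rayleigh scattering ∝ λ⁻⁴, so the ratio of coefficients is the inverse fourth power of the wavelength ratio.
σ(461)/σ(689) = (689/461)⁴ = (1.4946)⁴ = 4.99.

4.99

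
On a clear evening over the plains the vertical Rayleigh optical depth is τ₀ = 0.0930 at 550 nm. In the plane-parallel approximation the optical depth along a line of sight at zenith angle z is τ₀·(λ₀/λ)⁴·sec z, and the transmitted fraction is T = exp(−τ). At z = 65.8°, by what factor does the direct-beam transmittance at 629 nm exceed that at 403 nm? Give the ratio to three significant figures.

Airmass: sec 65.8° = 2.4395.
τ(629 nm) = 0.0930 × (550/629)⁴ × 2.4395 = 0.0930 × 0.5846 × 2.4395 = 0.1326.
τ(403 nm) = 0.0930 × (550/403)⁴ × 2.4395 = 0.0930 × 3.4692 × 2.4395 = 0.7871.
T(629)/T(403) = exp(τ_B − τ_A) = exp(0.6544) = 1.9241.

1.92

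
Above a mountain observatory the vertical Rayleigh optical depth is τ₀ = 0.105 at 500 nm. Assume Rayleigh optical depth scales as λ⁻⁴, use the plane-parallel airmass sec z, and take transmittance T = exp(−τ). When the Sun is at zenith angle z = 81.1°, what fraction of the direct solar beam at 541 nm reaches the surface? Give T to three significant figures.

sec 81.1° = 6.4637.
τ = 0.105 × (500/541)⁴ × 6.4637 = 0.105 × 0.7296 × 6.4637 = 0.4952.
T = exp(−0.4952) = 0.6095.

0.609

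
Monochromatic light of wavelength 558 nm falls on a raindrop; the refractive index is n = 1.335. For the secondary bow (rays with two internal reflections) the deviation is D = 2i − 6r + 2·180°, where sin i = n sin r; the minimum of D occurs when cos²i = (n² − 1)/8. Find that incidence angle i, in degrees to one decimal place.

71.8°

cos²i = (1.335² − 1)/8 = (1.78222 − 1)/8 = 0.09778.
cos i = 0.31269, so i = 71.778°.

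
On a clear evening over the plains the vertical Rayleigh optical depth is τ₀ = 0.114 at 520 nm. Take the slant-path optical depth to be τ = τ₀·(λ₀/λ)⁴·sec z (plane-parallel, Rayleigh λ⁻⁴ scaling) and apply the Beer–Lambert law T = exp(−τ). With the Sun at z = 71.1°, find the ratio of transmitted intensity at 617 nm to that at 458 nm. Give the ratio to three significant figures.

1.50

Airmass: sec 71.1° = 3.0872.
τ(617 nm) = 0.114 × (520/617)⁴ × 3.0872 = 0.114 × 0.5045 × 3.0872 = 0.1776.
τ(458 nm) = 0.114 × (520/458)⁴ × 3.0872 = 0.114 × 1.6617 × 3.0872 = 0.5848.
T(617)/T(458) = exp(τ_B − τ_A) = exp(0.4073) = 1.5027.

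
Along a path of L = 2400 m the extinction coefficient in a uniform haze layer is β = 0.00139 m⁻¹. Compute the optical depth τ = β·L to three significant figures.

3.34

τ = β·L = 0.00139 × 2400 = 3.3360.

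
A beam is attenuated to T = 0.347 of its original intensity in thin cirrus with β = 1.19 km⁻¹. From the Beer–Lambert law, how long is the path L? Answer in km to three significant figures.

0.889 km

Beer–Lambert: T = exp(−βL) ⇒ L = −ln(T)/β = −ln(0.347)/1.19 = 1.0584/1.19 = 0.8894 km.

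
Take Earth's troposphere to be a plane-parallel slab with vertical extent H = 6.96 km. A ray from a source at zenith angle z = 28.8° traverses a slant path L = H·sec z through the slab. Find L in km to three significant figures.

sec z = 1/cos 28.8° = 1.1412.
L = 6.96 × 1.1412 = 7.942 km.

7.94 km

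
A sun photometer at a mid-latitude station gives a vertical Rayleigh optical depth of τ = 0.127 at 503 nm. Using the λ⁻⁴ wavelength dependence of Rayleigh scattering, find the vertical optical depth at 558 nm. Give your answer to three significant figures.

0.0839

τ(558 nm) = τ(503 nm) × (503/558)⁴ = 0.127 × (0.9014)⁴ = 0.127 × 0.6603 = 0.0839.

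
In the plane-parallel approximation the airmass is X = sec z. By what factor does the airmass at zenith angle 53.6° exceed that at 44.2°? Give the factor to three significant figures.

X(53.6°)/X(44.2°) = sec 53.6° / sec 44.2° = cos 44.2° / cos 53.6° = 0.7169/0.5934 = 1.2081.

1.21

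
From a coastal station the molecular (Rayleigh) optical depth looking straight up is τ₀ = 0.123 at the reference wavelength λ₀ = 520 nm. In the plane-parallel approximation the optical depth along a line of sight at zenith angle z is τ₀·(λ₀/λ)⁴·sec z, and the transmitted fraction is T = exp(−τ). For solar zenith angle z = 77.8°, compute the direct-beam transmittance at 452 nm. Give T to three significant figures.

sec 77.8° = 4.7321.
τ = 0.123 × (520/452)⁴ × 4.7321 = 0.123 × 1.7517 × 4.7321 = 1.0196.
T = exp(−1.0196) = 0.3608.

0.361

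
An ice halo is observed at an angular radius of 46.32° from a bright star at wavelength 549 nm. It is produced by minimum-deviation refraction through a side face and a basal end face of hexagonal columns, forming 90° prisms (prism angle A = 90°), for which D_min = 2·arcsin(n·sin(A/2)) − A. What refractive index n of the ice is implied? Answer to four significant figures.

1.313

Rearranging: n = sin((D_min + A)/2) / sin(A/2).
(D_min + A)/2 = (46.32° + 90°)/2 = 68.160°.
n = sin 68.160° / sin 45° = 0.9282 / 0.7071 = 1.3127.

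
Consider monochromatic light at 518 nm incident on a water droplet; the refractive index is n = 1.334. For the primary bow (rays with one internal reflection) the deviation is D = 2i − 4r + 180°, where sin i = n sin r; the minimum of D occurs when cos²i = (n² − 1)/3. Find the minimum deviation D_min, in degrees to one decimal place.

cos²i = (1.77956 − 1)/3 = 0.25985; i = arccos(0.50976) = 59.352°.
sin r = sin 59.352°/1.334 = 0.64492; r = 40.159°.
D_min = 2·59.352° − 4·40.159° + 180° = 138.067°.

138.1°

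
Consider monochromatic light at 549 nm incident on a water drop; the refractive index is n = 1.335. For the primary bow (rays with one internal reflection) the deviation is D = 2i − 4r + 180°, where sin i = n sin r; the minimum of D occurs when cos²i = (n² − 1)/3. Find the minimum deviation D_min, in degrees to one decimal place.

cos²i = (1.78222 − 1)/3 = 0.26074; i = arccos(0.51063) = 59.294°.
sin r = sin 59.294°/1.335 = 0.64405; r = 40.094°.
D_min = 2·59.294° − 4·40.094° + 180° = 138.212°.

138.2°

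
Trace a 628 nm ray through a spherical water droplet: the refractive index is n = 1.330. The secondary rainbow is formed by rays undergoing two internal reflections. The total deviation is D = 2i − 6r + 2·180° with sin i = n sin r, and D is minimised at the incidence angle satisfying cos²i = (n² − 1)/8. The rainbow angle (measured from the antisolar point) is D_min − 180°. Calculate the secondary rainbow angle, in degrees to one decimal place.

cos²i = (1.76890 − 1)/8 = 0.09611; i = arccos(0.31002) = 71.940°.
sin r = sin 71.940°/1.330 = 0.71483; r = 45.630°.
D_min = 2·71.940° − 6·45.630° + 360° = 230.101°.
Rainbow angle = D_min − 180° = 50.101°.

50.1°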